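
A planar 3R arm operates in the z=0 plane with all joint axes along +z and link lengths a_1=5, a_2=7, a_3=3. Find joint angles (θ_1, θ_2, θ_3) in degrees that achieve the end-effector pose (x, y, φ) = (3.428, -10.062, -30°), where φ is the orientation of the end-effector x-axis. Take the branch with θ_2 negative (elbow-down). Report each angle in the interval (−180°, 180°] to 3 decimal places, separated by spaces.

wrist centre = target − a_3·(cos φ, sin φ) = (0.8299, -8.5620)
cos θ_2 = (73.9966−5²−7²)/(2·5·7) = -0.0000; θ_2 = -90.0028° (elbow-down)
β = atan2(-8.5620,0.8299) = -84.4636°; ψ = atan2(-7.0000,4.9997) = -54.4642°
θ_1 = β − ψ = -29.9994°
θ_3 = φ − θ_1 − θ_2 = 90.0022° (wrapped to (-180°,180°])

-29.999 -90.003 90.002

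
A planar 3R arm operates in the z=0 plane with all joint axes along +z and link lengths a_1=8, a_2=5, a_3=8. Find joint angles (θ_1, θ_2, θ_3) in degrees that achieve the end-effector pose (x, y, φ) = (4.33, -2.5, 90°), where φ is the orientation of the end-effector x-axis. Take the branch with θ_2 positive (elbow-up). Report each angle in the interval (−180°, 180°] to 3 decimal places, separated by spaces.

-90.001 60.001 120.000

wrist centre = target − a_3·(cos φ, sin φ) = (4.3300, -10.5000)
cos θ_2 = (128.9989−8²−5²)/(2·8·5) = 0.5000; θ_2 = 60.0009° (elbow-up)
β = atan2(-10.5000,4.3300) = -67.5897°; ψ = atan2(4.3302,10.4999) = 22.4112°
θ_1 = β − ψ = -90.0009°
θ_3 = φ − θ_1 − θ_2 = 120.0000° (wrapped to (-180°,180°])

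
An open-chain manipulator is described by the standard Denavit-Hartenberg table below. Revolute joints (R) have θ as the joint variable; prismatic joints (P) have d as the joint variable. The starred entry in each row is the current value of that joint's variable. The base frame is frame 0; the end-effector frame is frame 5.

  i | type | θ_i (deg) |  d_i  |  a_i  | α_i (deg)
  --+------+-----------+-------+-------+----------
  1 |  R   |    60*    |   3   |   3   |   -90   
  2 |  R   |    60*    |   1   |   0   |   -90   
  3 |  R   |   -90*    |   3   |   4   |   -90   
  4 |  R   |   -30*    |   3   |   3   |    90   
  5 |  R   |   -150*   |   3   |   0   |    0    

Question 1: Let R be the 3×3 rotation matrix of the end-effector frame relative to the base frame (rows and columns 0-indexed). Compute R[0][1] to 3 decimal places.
End-effector y-axis (col 1 of R) = (-0.6998,-0.3460,0.6250)
R[0][1] = -0.6998

-0.700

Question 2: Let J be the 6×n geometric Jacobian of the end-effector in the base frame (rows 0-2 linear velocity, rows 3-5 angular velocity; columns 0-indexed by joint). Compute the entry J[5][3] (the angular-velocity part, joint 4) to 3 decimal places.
-0.866

axis z_3 = (0.2500,0.4330,-0.8660); lever o_n−o_3 = (-1.9755,-1.2255,-4.6471)
cross product → J_v[:, 3] = (-3.0736,2.8726,0.5490)
J_ω[:, 3] = z_3
entry J[5][3] = -0.8660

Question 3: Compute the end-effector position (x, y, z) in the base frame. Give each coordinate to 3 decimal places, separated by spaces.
after link 1: o_1 = (1.5000, 2.5981, 3.0000)
after link 2: o_2 = (0.6340, 3.0981, 3.0000)
after link 3: o_3 = (-4.1292, 2.8481, 1.5000)
after link 4: o_4 = (-6.2787, 4.3212, -1.8481)
after link 5: o_5 = (-6.1046, 1.6226, -3.1471)

-6.105 1.623 -3.147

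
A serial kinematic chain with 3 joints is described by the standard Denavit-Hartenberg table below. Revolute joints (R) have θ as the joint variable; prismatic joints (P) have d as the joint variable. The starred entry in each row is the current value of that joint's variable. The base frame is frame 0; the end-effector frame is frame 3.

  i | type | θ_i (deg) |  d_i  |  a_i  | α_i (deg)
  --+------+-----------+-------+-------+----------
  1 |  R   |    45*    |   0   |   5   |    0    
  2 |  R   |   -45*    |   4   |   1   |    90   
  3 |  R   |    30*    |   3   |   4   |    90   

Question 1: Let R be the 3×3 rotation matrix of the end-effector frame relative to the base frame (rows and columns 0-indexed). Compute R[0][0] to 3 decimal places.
End-effector x-axis (col 0 of R) = (0.8660,0.0000,0.5000)
R[0][0] = 0.8660

0.866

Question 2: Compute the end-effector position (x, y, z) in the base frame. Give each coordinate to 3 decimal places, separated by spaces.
after link 1: o_1 = (3.5355, 3.5355, 0.0000)
after link 2: o_2 = (4.5355, 3.5355, 4.0000)
after link 3: o_3 = (7.9996, 0.5355, 6.0000)

8.000 0.536 6.000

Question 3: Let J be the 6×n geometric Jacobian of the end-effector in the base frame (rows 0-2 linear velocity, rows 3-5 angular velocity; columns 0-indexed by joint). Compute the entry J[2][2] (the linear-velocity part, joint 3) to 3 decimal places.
3.464

axis z_2 = (0.0000,-1.0000,0.0000); lever o_n−o_2 = (3.4641,-3.0000,2.0000)
cross product → J_v[:, 2] = (-2.0000,0.0000,3.4641)
J_ω[:, 2] = z_2
entry J[2][2] = 3.4641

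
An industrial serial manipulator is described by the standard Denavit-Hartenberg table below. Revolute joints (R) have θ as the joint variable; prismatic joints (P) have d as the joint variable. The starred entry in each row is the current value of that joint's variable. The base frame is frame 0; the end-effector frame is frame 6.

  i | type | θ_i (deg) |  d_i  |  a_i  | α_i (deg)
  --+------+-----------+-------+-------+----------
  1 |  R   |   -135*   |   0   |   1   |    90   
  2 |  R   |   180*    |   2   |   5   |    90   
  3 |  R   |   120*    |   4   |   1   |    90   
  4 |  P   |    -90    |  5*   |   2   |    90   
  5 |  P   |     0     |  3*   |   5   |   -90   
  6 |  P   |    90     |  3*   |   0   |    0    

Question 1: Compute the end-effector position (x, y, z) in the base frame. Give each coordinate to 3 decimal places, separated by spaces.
after link 1: o_1 = (-0.7071, -0.7071, 0.0000)
after link 2: o_2 = (1.4142, 4.2426, 0.0000)
after link 3: o_3 = (0.4483, 4.5015, 4.0000)
after link 4: o_4 = (1.7424, 9.3311, 2.0000)
after link 5: o_5 = (4.6402, 8.5546, -3.0000)
after link 6: o_6 = (5.4166, 11.4524, -3.0000)

5.417 11.452 -3.000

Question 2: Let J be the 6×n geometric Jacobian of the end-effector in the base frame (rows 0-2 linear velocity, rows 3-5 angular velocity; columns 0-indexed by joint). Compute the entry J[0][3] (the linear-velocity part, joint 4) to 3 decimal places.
0.259

prismatic axis z_3 = (0.2588,0.9659,0.0000)
J_v[:, 3] = z_3; J_ω[:, 3] = (0,0,0)
entry J[0][3] = 0.2588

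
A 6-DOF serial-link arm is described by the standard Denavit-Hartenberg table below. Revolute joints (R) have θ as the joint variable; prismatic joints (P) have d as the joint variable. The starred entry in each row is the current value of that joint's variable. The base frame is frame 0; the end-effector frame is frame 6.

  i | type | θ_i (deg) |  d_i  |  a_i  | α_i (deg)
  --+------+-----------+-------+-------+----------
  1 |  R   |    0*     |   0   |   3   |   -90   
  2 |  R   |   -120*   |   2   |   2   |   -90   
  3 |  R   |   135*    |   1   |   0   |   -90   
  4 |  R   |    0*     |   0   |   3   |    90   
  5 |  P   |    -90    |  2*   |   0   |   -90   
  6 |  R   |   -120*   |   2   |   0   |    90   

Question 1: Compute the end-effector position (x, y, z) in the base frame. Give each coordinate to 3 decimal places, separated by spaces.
6.366 -1.536 0.170

after link 1: o_1 = (3.0000, 0.0000, 0.0000)
after link 2: o_2 = (2.0000, 2.0000, 1.7321)
after link 3: o_3 = (2.8660, 2.0000, 2.2321)
after link 4: o_4 = (3.9267, -0.1213, 0.3949)
after link 5: o_5 = (5.6587, -0.1213, 1.3949)
after link 6: o_6 = (6.3658, -1.5355, 0.1702)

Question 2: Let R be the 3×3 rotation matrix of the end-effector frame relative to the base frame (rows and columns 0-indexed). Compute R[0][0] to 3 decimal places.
End-effector x-axis (col 0 of R) = (0.9268,0.3536,0.1268)
R[0][0] = 0.9268

0.927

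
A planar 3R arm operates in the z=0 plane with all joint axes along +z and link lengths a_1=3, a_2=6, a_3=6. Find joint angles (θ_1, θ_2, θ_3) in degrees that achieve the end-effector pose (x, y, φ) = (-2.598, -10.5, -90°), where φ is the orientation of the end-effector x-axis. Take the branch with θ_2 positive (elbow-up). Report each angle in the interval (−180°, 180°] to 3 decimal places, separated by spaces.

wrist centre = target − a_3·(cos φ, sin φ) = (-2.5980, -4.5000)
cos θ_2 = (26.9996−3²−6²)/(2·3·6) = -0.5000; θ_2 = 120.0007° (elbow-up)
β = atan2(-4.5000,-2.5980) = -119.9993°; ψ = atan2(5.1961,-0.0001) = 90.0007°
θ_1 = β − ψ = -210.0000°
θ_3 = φ − θ_1 − θ_2 = -0.0007° (wrapped to (-180°,180°])

150.000 120.001 -0.001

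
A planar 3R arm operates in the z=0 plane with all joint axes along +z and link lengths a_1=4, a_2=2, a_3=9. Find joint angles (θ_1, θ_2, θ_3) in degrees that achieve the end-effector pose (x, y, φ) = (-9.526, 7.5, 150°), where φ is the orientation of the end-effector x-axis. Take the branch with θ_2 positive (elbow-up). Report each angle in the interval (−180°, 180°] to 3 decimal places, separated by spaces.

89.996 120.004 -60.000

wrist centre = target − a_3·(cos φ, sin φ) = (-1.7318, 3.0000)
cos θ_2 = (11.9990−4²−2²)/(2·4·2) = -0.5001; θ_2 = 120.0040° (elbow-up)
β = atan2(3.0000,-1.7318) = 119.9960°; ψ = atan2(1.7320,2.9999) = 30.0000°
θ_1 = β − ψ = 89.9960°
θ_3 = φ − θ_1 − θ_2 = -60.0000° (wrapped to (-180°,180°])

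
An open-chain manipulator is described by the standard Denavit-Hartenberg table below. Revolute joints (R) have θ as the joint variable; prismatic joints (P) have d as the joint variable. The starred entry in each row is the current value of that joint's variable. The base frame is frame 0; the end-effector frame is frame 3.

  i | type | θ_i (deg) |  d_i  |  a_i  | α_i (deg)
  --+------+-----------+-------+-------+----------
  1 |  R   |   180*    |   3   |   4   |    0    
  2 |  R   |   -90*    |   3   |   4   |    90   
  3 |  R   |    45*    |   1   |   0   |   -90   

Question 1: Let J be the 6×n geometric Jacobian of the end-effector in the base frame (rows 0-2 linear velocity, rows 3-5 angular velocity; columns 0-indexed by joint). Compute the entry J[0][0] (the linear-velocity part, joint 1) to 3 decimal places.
axis z_0 = ẑ; lever o_n−o_0 = (-3.0000,4.0000,6.0000)
cross product → J_v[:, 0] = (-4.0000,-3.0000,0.0000)
J_ω[:, 0] = z_0
entry J[0][0] = -4.0000

-4.000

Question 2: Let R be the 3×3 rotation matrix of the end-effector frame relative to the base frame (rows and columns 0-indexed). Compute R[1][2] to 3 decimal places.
-0.707

End-effector z-axis (col 2 of R) = (-0.0000,-0.7071,0.7071)
R[1][2] = -0.7071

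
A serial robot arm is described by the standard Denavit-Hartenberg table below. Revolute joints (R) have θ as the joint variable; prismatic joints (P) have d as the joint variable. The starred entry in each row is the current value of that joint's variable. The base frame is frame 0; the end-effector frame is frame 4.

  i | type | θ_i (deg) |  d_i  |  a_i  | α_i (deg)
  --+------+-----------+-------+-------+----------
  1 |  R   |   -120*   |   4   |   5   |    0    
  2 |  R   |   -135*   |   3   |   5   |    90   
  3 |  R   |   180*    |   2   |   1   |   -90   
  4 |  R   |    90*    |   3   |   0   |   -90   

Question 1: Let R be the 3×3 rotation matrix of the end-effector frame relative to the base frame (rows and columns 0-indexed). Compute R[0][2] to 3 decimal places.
-0.259

End-effector z-axis (col 2 of R) = (-0.2588,0.9659,-0.0000)
R[0][2] = -0.2588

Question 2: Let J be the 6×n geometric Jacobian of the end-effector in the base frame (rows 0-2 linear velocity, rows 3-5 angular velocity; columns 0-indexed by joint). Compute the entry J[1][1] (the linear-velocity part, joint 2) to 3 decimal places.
0.897

axis z_1 = (0.0000,0.0000,1.0000); lever o_n−o_1 = (0.8966,4.3813,0.0000)
cross product → J_v[:, 1] = (-4.3813,0.8966,0.0000)
J_ω[:, 1] = z_1
entry J[1][1] = 0.8966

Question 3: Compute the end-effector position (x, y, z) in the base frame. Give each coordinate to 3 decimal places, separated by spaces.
-1.603 0.051 4.000

after link 1: o_1 = (-2.5000, -4.3301, 4.0000)
after link 2: o_2 = (-3.7941, 0.4995, 7.0000)
after link 3: o_3 = (-1.6034, 0.0512, 7.0000)
after link 4: o_4 = (-1.6034, 0.0512, 4.0000)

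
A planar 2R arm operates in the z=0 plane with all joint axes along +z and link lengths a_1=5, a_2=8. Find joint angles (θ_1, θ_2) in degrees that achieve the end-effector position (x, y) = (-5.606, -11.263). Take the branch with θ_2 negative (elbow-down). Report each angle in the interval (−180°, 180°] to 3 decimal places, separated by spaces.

-97.923 -29.999

cos θ_2 = (158.2824−5²−8²)/(2·5·8) = 0.8660; θ_2 = -29.9995° (elbow-down)
β = atan2(-11.2630,-5.6060) = -116.4612°; ψ = atan2(-3.9999,11.9282) = -18.5380°
θ_1 = β − ψ = -97.9232°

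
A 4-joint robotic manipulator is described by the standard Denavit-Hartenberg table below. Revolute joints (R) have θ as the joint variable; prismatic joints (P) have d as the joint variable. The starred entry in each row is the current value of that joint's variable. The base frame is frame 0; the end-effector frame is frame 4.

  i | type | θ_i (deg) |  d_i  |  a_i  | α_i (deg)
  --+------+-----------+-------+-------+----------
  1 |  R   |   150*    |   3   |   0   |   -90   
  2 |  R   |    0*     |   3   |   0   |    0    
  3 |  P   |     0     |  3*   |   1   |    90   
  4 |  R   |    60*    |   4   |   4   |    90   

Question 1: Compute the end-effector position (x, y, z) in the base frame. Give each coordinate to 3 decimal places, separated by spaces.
after link 1: o_1 = (0.0000, 0.0000, 3.0000)
after link 2: o_2 = (-1.5000, -2.5981, 3.0000)
after link 3: o_3 = (-3.8660, -4.6962, 3.0000)
after link 4: o_4 = (-7.3301, -6.6962, 7.0000)

-7.330 -6.696 7.000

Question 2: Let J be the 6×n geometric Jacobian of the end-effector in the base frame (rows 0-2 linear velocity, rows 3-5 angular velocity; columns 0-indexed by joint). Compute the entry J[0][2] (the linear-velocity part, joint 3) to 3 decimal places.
prismatic axis z_2 = (-0.5000,-0.8660,0.0000)
J_v[:, 2] = z_2; J_ω[:, 2] = (0,0,0)
entry J[0][2] = -0.5000

-0.500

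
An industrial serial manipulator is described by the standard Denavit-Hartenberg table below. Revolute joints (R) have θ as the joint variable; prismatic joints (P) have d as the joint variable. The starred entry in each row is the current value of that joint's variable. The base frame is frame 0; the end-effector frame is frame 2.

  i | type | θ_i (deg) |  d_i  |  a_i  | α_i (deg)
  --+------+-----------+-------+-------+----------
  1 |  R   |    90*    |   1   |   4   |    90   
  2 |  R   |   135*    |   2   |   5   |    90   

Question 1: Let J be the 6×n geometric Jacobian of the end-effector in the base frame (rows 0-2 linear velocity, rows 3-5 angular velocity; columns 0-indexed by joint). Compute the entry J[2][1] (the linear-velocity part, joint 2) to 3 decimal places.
axis z_1 = (1.0000,-0.0000,0.0000); lever o_n−o_1 = (2.0000,-3.5355,3.5355)
cross product → J_v[:, 1] = (-0.0000,-3.5355,-3.5355)
J_ω[:, 1] = z_1
entry J[2][1] = -3.5355

-3.536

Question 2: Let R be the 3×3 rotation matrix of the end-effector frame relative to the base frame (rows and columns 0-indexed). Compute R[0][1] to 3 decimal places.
1.000

End-effector y-axis (col 1 of R) = (1.0000,-0.0000,0.0000)
R[0][1] = 1.0000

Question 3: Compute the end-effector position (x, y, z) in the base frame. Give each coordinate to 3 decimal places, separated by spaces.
after link 1: o_1 = (0.0000, 4.0000, 1.0000)
after link 2: o_2 = (2.0000, 0.4645, 4.5355)

2.000 0.464 4.536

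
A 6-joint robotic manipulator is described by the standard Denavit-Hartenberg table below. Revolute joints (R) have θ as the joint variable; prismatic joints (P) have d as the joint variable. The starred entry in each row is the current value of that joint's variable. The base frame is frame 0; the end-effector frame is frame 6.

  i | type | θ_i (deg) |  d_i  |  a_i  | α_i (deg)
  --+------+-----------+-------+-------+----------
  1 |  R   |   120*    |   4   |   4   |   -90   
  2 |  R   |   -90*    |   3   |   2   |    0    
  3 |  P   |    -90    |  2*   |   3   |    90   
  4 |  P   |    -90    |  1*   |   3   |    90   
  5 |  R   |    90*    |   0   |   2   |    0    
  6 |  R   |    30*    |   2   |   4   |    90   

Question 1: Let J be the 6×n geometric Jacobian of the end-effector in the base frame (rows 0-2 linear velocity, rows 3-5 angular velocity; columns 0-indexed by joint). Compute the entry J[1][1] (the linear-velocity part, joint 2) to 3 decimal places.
-3.866

axis z_1 = (-0.8660,-0.5000,0.0000); lever o_n−o_1 = (-2.9641,-2.8660,-4.4641)
cross product → J_v[:, 1] = (2.2321,-3.8660,1.0000)
J_ω[:, 1] = z_1
entry J[1][1] = -3.8660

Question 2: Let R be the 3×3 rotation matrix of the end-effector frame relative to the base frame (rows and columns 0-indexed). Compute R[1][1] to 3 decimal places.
0.866

End-effector y-axis (col 1 of R) = (-0.5000,0.8660,-0.0000)
R[1][1] = 0.8660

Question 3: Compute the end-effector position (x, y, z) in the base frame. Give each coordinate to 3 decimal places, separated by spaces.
after link 1: o_1 = (-2.0000, 3.4641, 4.0000)
after link 2: o_2 = (-4.5981, 1.9641, 6.0000)
after link 3: o_3 = (-4.8301, -1.6340, 6.0000)
after link 4: o_4 = (-2.2321, -0.1340, 5.0000)
after link 5: o_5 = (-2.2321, -0.1340, 3.0000)
after link 6: o_6 = (-4.9641, 0.5981, -0.4641)

-4.964 0.598 -0.464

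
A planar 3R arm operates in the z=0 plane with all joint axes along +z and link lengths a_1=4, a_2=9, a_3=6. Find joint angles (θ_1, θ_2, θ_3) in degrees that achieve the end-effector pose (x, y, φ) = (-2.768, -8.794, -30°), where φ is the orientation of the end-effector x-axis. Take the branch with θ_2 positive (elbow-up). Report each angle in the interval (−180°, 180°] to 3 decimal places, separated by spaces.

149.998 90.001 90.001

wrist centre = target − a_3·(cos φ, sin φ) = (-7.9642, -5.7940)
cos θ_2 = (96.9982−4²−9²)/(2·4·9) = -0.0000; θ_2 = 90.0015° (elbow-up)
β = atan2(-5.7940,-7.9642) = -143.9637°; ψ = atan2(9.0000,3.9998) = 66.0387°
θ_1 = β − ψ = -210.0025°
θ_3 = φ − θ_1 − θ_2 = 90.0010° (wrapped to (-180°,180°])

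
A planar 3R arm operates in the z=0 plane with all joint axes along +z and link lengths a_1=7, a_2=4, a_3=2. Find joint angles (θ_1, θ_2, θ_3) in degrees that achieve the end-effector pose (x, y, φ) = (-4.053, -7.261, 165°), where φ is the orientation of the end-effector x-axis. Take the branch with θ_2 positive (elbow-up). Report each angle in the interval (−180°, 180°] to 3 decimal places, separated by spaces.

wrist centre = target − a_3·(cos φ, sin φ) = (-2.1211, -7.7786)
cos θ_2 = (65.0065−7²−4²)/(2·7·4) = 0.0001; θ_2 = 89.9934° (elbow-up)
β = atan2(-7.7786,-2.1211) = -105.2531°; ψ = atan2(4.0000,7.0005) = 29.7432°
θ_1 = β − ψ = -134.9963°
θ_3 = φ − θ_1 − θ_2 = -149.9970° (wrapped to (-180°,180°])

-134.996 89.993 -149.997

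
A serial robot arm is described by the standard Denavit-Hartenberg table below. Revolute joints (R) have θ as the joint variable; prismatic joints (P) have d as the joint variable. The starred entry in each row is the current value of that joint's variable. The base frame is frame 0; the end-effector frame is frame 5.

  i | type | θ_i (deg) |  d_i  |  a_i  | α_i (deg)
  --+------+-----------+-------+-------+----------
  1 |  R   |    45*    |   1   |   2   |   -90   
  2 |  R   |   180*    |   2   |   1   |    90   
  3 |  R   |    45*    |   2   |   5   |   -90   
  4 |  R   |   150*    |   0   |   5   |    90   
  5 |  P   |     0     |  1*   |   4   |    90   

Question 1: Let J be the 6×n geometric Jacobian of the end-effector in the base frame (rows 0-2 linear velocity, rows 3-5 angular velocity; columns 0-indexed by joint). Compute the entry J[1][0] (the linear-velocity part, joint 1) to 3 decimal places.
1.587

axis z_0 = ẑ; lever o_n−o_0 = (1.5871,2.1213,4.3660)
cross product → J_v[:, 0] = (-2.1213,1.5871,0.0000)
J_ω[:, 0] = z_0
entry J[1][0] = 1.5871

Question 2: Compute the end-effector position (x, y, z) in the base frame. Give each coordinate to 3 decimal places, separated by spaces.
1.587 2.121 4.366

after link 1: o_1 = (1.4142, 1.4142, 1.0000)
after link 2: o_2 = (-0.7071, 2.1213, 1.0000)
after link 3: o_3 = (-5.7071, 2.1213, -1.0000)
after link 4: o_4 = (-1.3770, 2.1213, 1.5000)
after link 5: o_5 = (1.5871, 2.1213, 4.3660)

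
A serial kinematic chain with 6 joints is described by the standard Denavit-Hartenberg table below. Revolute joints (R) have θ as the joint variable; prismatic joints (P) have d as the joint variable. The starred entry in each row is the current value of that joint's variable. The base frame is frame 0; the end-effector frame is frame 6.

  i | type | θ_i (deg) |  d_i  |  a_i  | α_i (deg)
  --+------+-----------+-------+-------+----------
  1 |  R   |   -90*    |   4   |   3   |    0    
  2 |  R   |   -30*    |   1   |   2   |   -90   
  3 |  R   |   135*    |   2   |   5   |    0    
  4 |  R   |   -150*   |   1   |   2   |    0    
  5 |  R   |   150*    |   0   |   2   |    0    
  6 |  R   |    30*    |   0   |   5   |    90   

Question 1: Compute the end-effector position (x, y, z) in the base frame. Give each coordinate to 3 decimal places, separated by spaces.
after link 1: o_1 = (0.0000, -3.0000, 4.0000)
after link 2: o_2 = (-1.0000, -4.7321, 5.0000)
after link 3: o_3 = (2.4998, -2.6702, 1.4645)
after link 4: o_4 = (2.3999, -4.8432, 1.9821)
after link 5: o_5 = (3.1070, -3.6185, 0.5679)
after link 6: o_6 = (5.5218, 0.5641, -0.7262)

5.522 0.564 -0.726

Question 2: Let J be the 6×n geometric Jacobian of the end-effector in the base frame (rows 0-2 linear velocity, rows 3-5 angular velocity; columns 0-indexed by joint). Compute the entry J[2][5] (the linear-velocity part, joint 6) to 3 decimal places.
4.830

axis z_5 = (0.8660,-0.5000,0.0000); lever o_n−o_5 = (2.4148,4.1826,-1.2941)
cross product → J_v[:, 5] = (0.6470,1.1207,4.8296)
J_ω[:, 5] = z_5
entry J[2][5] = 4.8296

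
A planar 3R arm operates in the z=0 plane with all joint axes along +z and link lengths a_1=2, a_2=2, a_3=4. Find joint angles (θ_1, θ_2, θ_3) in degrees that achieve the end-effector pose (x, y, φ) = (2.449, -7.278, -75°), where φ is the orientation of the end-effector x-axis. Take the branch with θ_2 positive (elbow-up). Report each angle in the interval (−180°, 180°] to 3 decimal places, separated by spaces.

-90.012 45.008 -29.997

wrist centre = target − a_3·(cos φ, sin φ) = (1.4137, -3.4143)
cos θ_2 = (13.6560−2²−2²)/(2·2·2) = 0.7070; θ_2 = 45.0083° (elbow-up)
β = atan2(-3.4143,1.4137) = -67.5075°; ψ = atan2(1.4144,3.4140) = 22.5041°
θ_1 = β − ψ = -90.0116°
θ_3 = φ − θ_1 − θ_2 = -29.9966° (wrapped to (-180°,180°])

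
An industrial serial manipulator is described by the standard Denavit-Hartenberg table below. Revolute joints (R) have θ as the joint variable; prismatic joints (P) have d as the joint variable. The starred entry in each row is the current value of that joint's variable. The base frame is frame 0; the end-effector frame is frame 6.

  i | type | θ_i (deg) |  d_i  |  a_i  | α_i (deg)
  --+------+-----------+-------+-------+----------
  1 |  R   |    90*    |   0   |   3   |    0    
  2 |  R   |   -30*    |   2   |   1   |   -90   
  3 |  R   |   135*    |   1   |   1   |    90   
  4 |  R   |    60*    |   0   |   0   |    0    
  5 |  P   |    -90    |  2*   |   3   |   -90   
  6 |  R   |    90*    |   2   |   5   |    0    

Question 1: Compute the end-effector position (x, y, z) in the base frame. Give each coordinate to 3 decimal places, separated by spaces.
-3.253 -0.171 0.870

after link 1: o_1 = (0.0000, 3.0000, 0.0000)
after link 2: o_2 = (0.5000, 3.8660, 2.0000)
after link 3: o_3 = (-0.7196, 3.7537, 1.2929)
after link 4: o_4 = (-0.7196, 3.7537, 1.2929)
after link 5: o_5 = (0.3680, 2.6374, -1.9584)
after link 6: o_6 = (-3.2533, -0.1708, 0.8700)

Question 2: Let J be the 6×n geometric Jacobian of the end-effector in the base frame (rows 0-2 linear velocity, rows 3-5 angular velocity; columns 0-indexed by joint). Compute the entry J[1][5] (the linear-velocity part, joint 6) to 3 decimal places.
3.902

axis z_5 = (-0.9268,0.1268,-0.3536); lever o_n−o_5 = (-3.6213,-2.8082,2.8284)
cross product → J_v[:, 5] = (-0.6341,3.9017,3.0619)
J_ω[:, 5] = z_5
entry J[1][5] = 3.9017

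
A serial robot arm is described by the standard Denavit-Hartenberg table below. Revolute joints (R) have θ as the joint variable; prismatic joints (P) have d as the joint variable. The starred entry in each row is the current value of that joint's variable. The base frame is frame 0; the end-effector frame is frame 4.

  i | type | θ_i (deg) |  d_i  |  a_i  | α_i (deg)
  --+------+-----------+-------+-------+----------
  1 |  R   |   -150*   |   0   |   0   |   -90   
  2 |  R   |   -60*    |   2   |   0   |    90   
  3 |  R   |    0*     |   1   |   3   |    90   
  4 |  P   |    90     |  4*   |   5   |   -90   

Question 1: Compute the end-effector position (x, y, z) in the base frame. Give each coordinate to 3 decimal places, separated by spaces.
2.201 3.580 5.598

after link 1: o_1 = (0.0000, 0.0000, 0.0000)
after link 2: o_2 = (1.0000, -1.7321, 0.0000)
after link 3: o_3 = (0.4510, -2.0490, 3.0981)
after link 4: o_4 = (2.2010, 3.5801, 5.5981)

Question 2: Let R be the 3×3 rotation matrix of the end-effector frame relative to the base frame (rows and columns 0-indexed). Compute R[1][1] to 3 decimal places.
-0.866

End-effector y-axis (col 1 of R) = (0.5000,-0.8660,-0.0000)
R[1][1] = -0.8660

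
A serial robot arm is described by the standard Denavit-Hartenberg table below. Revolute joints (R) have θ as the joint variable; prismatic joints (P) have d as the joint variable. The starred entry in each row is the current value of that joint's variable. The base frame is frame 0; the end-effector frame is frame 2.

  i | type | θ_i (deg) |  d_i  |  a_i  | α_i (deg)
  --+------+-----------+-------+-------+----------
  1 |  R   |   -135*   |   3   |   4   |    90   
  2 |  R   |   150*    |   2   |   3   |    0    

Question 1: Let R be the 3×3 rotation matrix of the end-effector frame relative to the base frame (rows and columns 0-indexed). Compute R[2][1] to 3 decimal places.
-0.866

End-effector y-axis (col 1 of R) = (0.3536,0.3536,-0.8660)
R[2][1] = -0.8660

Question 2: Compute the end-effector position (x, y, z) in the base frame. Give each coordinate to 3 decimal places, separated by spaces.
after link 1: o_1 = (-2.8284, -2.8284, 3.0000)
after link 2: o_2 = (-2.4055, 0.4229, 4.5000)

-2.406 0.423 4.500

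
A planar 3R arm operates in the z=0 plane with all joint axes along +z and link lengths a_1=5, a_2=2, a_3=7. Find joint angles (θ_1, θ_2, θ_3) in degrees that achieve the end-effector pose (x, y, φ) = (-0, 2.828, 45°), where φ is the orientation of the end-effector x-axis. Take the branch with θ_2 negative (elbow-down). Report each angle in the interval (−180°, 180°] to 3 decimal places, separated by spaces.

wrist centre = target − a_3·(cos φ, sin φ) = (-4.9497, -2.1217)
cos θ_2 = (29.0018−5²−2²)/(2·5·2) = 0.0001; θ_2 = -89.9948° (elbow-down)
β = atan2(-2.1217,-4.9497) = -156.7972°; ψ = atan2(-2.0000,5.0002) = -21.8007°
θ_1 = β − ψ = -134.9965°
θ_3 = φ − θ_1 − θ_2 = -90.0087° (wrapped to (-180°,180°])

-134.997 -89.995 -90.009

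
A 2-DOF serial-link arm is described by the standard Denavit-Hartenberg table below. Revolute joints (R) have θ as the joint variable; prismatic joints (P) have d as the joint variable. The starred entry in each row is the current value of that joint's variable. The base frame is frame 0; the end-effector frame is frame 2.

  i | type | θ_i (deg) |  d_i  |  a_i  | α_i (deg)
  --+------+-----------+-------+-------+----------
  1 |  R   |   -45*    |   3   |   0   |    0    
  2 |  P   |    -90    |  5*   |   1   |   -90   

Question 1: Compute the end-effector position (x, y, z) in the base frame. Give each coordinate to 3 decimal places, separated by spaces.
after link 1: o_1 = (0.0000, 0.0000, 3.0000)
after link 2: o_2 = (-0.7071, -0.7071, 8.0000)

-0.707 -0.707 8.000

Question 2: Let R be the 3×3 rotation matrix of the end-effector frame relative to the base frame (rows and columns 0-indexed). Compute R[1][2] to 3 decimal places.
-0.707

End-effector z-axis (col 2 of R) = (0.7071,-0.7071,0.0000)
R[1][2] = -0.7071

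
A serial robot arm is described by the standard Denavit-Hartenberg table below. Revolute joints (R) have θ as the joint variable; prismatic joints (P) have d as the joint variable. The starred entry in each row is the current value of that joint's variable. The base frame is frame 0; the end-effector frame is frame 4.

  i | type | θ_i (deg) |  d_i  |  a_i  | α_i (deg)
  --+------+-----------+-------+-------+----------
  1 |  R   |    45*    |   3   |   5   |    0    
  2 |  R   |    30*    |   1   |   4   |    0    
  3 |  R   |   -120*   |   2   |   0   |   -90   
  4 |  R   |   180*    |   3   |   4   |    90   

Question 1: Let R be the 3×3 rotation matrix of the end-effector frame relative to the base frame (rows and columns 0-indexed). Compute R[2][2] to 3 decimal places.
-1.000

End-effector z-axis (col 2 of R) = (0.0000,0.0000,-1.0000)
R[2][2] = -1.0000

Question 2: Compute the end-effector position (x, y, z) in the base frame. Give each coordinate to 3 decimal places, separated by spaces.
after link 1: o_1 = (3.5355, 3.5355, 3.0000)
after link 2: o_2 = (4.5708, 7.3992, 4.0000)
after link 3: o_3 = (4.5708, 7.3992, 6.0000)
after link 4: o_4 = (3.8637, 12.3490, 6.0000)

3.864 12.349 6.000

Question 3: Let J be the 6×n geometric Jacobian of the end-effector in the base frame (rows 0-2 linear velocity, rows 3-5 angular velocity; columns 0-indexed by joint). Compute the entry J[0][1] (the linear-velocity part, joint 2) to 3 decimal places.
-8.813

axis z_1 = (0.0000,0.0000,1.0000); lever o_n−o_1 = (0.3282,8.8135,3.0000)
cross product → J_v[:, 1] = (-8.8135,0.3282,0.0000)
J_ω[:, 1] = z_1
entry J[0][1] = -8.8135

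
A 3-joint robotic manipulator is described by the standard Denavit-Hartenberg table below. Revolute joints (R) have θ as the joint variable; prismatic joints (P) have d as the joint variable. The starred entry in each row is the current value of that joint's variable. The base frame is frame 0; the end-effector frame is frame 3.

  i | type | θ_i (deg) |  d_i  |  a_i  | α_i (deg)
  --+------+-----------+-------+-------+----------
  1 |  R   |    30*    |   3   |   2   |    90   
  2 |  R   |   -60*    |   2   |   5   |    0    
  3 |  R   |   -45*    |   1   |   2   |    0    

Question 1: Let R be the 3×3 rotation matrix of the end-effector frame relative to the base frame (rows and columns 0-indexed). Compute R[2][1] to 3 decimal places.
End-effector y-axis (col 1 of R) = (0.8365,0.4830,-0.2588)
R[2][1] = -0.2588

-0.259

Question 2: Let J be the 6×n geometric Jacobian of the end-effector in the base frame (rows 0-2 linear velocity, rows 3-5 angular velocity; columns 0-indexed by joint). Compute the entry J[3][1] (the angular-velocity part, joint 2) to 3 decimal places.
0.500

axis z_1 = (0.5000,-0.8660,0.0000); lever o_n−o_1 = (3.2168,-1.6069,-6.2620)
cross product → J_v[:, 1] = (5.4230,3.1310,1.9824)
J_ω[:, 1] = z_1
entry J[3][1] = 0.5000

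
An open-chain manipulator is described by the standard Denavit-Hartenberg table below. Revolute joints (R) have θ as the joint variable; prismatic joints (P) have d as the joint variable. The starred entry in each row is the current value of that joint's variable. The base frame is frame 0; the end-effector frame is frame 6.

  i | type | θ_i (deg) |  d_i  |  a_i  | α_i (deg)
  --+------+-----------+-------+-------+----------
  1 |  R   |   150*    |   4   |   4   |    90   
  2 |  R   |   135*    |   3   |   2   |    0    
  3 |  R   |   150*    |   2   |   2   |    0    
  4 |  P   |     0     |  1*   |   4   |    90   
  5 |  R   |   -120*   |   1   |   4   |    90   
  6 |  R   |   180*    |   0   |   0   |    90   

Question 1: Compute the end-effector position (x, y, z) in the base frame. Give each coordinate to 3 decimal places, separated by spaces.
after link 1: o_1 = (-3.4641, 2.0000, 4.0000)
after link 2: o_2 = (-0.7394, 3.8910, 5.4142)
after link 3: o_3 = (-0.1876, 5.8818, 3.4824)
after link 4: o_4 = (-0.5842, 7.2655, -0.3813)
after link 5: o_5 = (-1.0315, 3.5237, 1.2917)
after link 6: o_6 = (-1.0315, 3.5237, 1.2917)

-1.031 3.524 1.292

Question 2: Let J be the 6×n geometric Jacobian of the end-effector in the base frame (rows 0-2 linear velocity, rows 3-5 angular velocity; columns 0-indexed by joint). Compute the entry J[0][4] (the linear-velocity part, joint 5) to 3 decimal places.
axis z_4 = (0.8365,-0.4830,-0.2588); lever o_n−o_4 = (-0.4472,-3.7418,1.6730)
cross product → J_v[:, 4] = (-1.7765,-1.2838,-3.3461)
J_ω[:, 4] = z_4
entry J[0][4] = -1.7765

-1.776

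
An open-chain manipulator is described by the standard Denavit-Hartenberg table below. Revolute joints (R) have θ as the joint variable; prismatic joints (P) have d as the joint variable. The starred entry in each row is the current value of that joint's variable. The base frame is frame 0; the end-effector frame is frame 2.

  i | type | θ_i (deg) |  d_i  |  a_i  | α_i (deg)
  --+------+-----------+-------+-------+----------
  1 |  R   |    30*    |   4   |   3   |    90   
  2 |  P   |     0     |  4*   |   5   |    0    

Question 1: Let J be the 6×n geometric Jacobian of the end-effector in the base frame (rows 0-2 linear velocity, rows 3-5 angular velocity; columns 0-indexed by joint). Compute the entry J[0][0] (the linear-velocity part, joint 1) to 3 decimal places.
-0.536

axis z_0 = ẑ; lever o_n−o_0 = (8.9282,0.5359,4.0000)
cross product → J_v[:, 0] = (-0.5359,8.9282,0.0000)
J_ω[:, 0] = z_0
entry J[0][0] = -0.5359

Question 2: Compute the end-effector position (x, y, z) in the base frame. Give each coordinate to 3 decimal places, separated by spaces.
after link 1: o_1 = (2.5981, 1.5000, 4.0000)
after link 2: o_2 = (8.9282, 0.5359, 4.0000)

8.928 0.536 4.000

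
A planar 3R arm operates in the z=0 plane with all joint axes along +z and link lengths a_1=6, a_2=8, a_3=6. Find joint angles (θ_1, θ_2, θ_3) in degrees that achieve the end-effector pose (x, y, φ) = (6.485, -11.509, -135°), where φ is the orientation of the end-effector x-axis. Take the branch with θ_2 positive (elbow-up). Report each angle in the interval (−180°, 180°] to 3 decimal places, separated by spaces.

wrist centre = target − a_3·(cos φ, sin φ) = (10.7276, -7.2664)
cos θ_2 = (167.8823−6²−8²)/(2·6·8) = 0.7071; θ_2 = 45.0000° (elbow-up)
β = atan2(-7.2664,10.7276) = -34.1117°; ψ = atan2(5.6569,11.6569) = 25.8864°
θ_1 = β − ψ = -59.9982°
θ_3 = φ − θ_1 − θ_2 = -120.0018° (wrapped to (-180°,180°])

-59.998 45.000 -120.002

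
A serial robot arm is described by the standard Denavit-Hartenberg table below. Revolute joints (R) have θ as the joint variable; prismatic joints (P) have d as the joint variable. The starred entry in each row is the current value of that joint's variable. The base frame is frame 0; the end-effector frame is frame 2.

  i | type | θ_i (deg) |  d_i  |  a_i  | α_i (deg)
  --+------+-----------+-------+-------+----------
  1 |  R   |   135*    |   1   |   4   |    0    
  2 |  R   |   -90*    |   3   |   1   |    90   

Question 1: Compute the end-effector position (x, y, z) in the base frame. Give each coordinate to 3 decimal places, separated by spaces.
after link 1: o_1 = (-2.8284, 2.8284, 1.0000)
after link 2: o_2 = (-2.1213, 3.5355, 4.0000)

-2.121 3.536 4.000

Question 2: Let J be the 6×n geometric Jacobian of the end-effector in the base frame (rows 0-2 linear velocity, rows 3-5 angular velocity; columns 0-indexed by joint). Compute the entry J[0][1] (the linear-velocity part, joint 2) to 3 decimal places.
-0.707

axis z_1 = (0.0000,0.0000,1.0000); lever o_n−o_1 = (0.7071,0.7071,3.0000)
cross product → J_v[:, 1] = (-0.7071,0.7071,0.0000)
J_ω[:, 1] = z_1
entry J[0][1] = -0.7071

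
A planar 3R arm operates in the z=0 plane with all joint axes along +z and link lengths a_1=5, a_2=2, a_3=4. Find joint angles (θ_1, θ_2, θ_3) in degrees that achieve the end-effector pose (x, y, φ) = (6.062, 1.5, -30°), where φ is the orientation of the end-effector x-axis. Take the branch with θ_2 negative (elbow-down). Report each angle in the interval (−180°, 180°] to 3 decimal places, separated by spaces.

wrist centre = target − a_3·(cos φ, sin φ) = (2.5979, 3.5000)
cos θ_2 = (18.9991−5²−2²)/(2·5·2) = -0.5000; θ_2 = -120.0031° (elbow-down)
β = atan2(3.5000,2.5979) = 53.4151°; ψ = atan2(-1.7320,3.9999) = -23.4131°
θ_1 = β − ψ = 76.8282°
θ_3 = φ − θ_1 − θ_2 = 13.1749° (wrapped to (-180°,180°])

76.828 -120.003 13.175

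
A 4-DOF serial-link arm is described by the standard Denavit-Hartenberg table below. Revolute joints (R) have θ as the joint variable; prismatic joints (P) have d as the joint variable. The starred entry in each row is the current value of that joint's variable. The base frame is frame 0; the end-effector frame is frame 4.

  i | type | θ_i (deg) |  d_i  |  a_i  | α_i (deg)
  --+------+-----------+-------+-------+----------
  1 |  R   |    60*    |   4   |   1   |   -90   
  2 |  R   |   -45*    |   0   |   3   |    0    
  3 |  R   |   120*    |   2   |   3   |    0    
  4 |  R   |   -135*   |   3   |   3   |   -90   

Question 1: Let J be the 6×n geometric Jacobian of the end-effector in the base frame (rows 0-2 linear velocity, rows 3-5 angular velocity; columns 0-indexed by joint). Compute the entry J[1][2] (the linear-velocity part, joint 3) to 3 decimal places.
axis z_2 = (-0.8660,0.5000,0.0000); lever o_n−o_2 = (-3.1919,4.4715,-0.2997)
cross product → J_v[:, 2] = (-0.1499,-0.2595,-2.2765)
J_ω[:, 2] = z_2
entry J[1][2] = -0.2595

-0.260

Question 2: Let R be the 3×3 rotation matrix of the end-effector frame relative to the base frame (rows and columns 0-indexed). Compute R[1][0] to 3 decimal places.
0.433

End-effector x-axis (col 0 of R) = (0.2500,0.4330,0.8660)
R[1][0] = 0.4330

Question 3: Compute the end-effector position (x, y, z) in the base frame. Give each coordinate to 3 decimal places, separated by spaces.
-1.631 7.175 5.822

after link 1: o_1 = (0.5000, 0.8660, 4.0000)
after link 2: o_2 = (1.5607, 2.7031, 6.1213)
after link 3: o_3 = (0.2168, 4.3756, 3.2235)
after link 4: o_4 = (-1.6312, 7.1746, 5.8216)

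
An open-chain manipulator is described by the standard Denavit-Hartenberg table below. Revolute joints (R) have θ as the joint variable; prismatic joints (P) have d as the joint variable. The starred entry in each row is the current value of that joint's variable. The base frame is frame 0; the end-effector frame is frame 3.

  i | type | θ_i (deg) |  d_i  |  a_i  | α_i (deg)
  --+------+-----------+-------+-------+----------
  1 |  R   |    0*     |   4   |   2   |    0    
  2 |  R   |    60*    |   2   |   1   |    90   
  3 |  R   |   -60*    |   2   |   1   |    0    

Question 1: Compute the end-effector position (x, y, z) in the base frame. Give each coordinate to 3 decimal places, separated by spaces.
4.482 0.299 5.134

after link 1: o_1 = (2.0000, 0.0000, 4.0000)
after link 2: o_2 = (2.5000, 0.8660, 6.0000)
after link 3: o_3 = (4.4821, 0.2990, 5.1340)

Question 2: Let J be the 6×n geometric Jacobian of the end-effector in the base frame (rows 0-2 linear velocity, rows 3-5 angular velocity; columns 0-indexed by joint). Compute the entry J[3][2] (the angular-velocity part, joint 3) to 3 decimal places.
0.866

axis z_2 = (0.8660,-0.5000,0.0000); lever o_n−o_2 = (1.9821,-0.5670,-0.8660)
cross product → J_v[:, 2] = (0.4330,0.7500,0.5000)
J_ω[:, 2] = z_2
entry J[3][2] = 0.8660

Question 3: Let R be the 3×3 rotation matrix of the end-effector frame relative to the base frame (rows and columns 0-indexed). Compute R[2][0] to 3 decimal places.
-0.866

End-effector x-axis (col 0 of R) = (0.2500,0.4330,-0.8660)
R[2][0] = -0.8660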